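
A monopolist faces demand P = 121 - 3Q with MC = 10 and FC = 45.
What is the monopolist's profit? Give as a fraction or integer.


MR = MC: 121 - 6Q = 10
Q* = 37/2
P* = 121 - 3*37/2 = 131/2
Profit = (P* - MC)*Q* - FC
= (131/2 - 10)*37/2 - 45
= 111/2*37/2 - 45
= 4107/4 - 45 = 3927/4

3927/4


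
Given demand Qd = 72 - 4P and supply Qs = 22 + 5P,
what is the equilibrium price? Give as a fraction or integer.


At equilibrium, Qd = Qs.
72 - 4P = 22 + 5P
72 - 22 = 4P + 5P
50 = 9P
P* = 50/9 = 50/9

50/9


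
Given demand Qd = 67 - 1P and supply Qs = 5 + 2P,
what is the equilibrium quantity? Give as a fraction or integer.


First find equilibrium price:
67 - 1P = 5 + 2P
P* = 62/3 = 62/3
Then substitute into demand:
Q* = 67 - 1 * 62/3 = 139/3

139/3


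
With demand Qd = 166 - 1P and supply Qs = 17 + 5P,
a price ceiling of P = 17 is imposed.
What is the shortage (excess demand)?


At P = 17:
Qd = 166 - 1*17 = 149
Qs = 17 + 5*17 = 102
Shortage = Qd - Qs = 149 - 102 = 47

47


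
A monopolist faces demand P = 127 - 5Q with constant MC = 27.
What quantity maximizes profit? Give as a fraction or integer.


TR = P*Q = (127 - 5Q)Q = 127Q - 5Q^2
MR = dTR/dQ = 127 - 10Q
Set MR = MC:
127 - 10Q = 27
100 = 10Q
Q* = 100/10 = 10

10


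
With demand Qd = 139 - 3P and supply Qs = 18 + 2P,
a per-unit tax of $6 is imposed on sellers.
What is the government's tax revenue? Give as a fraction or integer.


With tax on sellers, new supply: Qs' = 18 + 2(P - 6)
= 6 + 2P
New equilibrium quantity:
Q_new = 296/5
Tax revenue = tax * Q_new = 6 * 296/5 = 1776/5

1776/5


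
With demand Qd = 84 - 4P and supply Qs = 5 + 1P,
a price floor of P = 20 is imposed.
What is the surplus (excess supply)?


At P = 20:
Qd = 84 - 4*20 = 4
Qs = 5 + 1*20 = 25
Surplus = Qs - Qd = 25 - 4 = 21

21


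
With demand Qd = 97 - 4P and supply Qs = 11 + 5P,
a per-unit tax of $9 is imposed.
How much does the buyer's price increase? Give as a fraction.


With a per-unit tax, the buyer's price increase depends on relative slopes.
Supply slope: d = 5, Demand slope: b = 4
Buyer's price increase = d * tax / (b + d)
= 5 * 9 / (4 + 5)
= 45 / 9 = 5

5


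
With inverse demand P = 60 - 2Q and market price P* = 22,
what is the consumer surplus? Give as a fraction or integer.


Maximum willingness to pay (at Q=0): P_max = 60
Quantity demanded at P* = 22:
Q* = (60 - 22)/2 = 19
CS = (1/2) * Q* * (P_max - P*)
CS = (1/2) * 19 * (60 - 22)
CS = (1/2) * 19 * 38 = 361

361


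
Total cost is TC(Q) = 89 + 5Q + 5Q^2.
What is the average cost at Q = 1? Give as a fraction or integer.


TC(1) = 89 + 5*1 + 5*1^2
TC(1) = 89 + 5 + 5 = 99
AC = TC/Q = 99/1 = 99

99


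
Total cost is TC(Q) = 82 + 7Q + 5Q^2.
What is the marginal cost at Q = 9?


MC = dTC/dQ = 7 + 2*5*Q
At Q = 9:
MC = 7 + 10*9
MC = 7 + 90 = 97

97


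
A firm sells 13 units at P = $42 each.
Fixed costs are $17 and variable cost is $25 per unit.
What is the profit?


Total Revenue = P * Q = 42 * 13 = $546
Total Cost = FC + VC*Q = 17 + 25*13 = $342
Profit = TR - TC = 546 - 342 = $204

$204


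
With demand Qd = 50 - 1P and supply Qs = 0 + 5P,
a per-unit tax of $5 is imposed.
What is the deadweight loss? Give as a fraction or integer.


Pre-tax equilibrium quantity: Q* = 125/3
Post-tax equilibrium quantity: Q_tax = 75/2
Reduction in quantity: Q* - Q_tax = 25/6
DWL = (1/2) * tax * (Q* - Q_tax)
DWL = (1/2) * 5 * 25/6 = 125/12

125/12


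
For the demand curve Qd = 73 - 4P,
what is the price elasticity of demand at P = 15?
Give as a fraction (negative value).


dQ/dP = -4
At P = 15: Q = 73 - 4*15 = 13
E = (dQ/dP)(P/Q) = (-4)(15/13) = -60/13

-60/13


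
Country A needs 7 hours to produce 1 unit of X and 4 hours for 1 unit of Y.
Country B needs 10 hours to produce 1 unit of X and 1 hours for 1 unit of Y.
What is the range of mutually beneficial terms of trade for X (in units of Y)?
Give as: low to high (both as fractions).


Opportunity cost of X for Country A = hours_X / hours_Y = 7/4 = 7/4 units of Y
Opportunity cost of X for Country B = hours_X / hours_Y = 10/1 = 10 units of Y
Terms of trade must be between the two opportunity costs.
Range: 7/4 to 10

7/4 to 10


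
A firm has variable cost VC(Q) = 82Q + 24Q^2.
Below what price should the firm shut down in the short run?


AVC(Q) = VC(Q)/Q = 82 + 24Q
AVC is increasing in Q, so minimum AVC is at Q -> 0+.
Min AVC = 82
The firm should shut down if P < 82.

82


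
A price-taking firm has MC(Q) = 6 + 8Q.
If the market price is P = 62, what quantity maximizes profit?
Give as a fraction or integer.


In perfect competition, profit is maximized where P = MC.
62 = 6 + 8Q
56 = 8Q
Q* = 56/8 = 7

7


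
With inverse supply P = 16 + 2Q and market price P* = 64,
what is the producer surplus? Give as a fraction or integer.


Minimum supply price (at Q=0): P_min = 16
Quantity supplied at P* = 64:
Q* = (64 - 16)/2 = 24
PS = (1/2) * Q* * (P* - P_min)
PS = (1/2) * 24 * (64 - 16)
PS = (1/2) * 24 * 48 = 576

576


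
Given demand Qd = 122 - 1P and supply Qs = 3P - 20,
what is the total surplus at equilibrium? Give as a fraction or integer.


Find equilibrium: 122 - 1P = 3P - 20
122 + 20 = 4P
P* = 142/4 = 71/2
Q* = 3*71/2 - 20 = 173/2
Inverse demand: P = 122 - Q/1, so P_max = 122
Inverse supply: P = 20/3 + Q/3, so P_min = 20/3
CS = (1/2) * 173/2 * (122 - 71/2) = 29929/8
PS = (1/2) * 173/2 * (71/2 - 20/3) = 29929/24
TS = CS + PS = 29929/8 + 29929/24 = 29929/6

29929/6


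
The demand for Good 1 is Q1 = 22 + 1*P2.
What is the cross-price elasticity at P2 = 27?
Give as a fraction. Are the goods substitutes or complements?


dQ1/dP2 = 1
At P2 = 27: Q1 = 22 + 1*27 = 49
Exy = (dQ1/dP2)(P2/Q1) = 1 * 27 / 49 = 27/49
Since Exy > 0, the goods are substitutes.

27/49 (substitutes)


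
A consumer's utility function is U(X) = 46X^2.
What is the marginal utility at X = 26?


MU = dU/dX = 46*2*X^(2-1)
MU = 92*X^1
At X = 26:
MU = 92 * 26^1
MU = 92 * 26 = 2392

2392


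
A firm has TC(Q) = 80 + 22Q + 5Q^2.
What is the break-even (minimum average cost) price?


AC(Q) = 80/Q + 22 + 5Q
To minimize: dAC/dQ = -80/Q^2 + 5 = 0
Q^2 = 80/5 = 16
Q* = 4
Min AC = 80/4 + 22 + 5*4
Min AC = 20 + 22 + 20 = 62

62


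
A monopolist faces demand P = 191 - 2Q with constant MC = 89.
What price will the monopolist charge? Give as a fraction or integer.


MR = 191 - 4Q
Set MR = MC: 191 - 4Q = 89
Q* = 51/2
Substitute into demand:
P* = 191 - 2*51/2 = 140

140


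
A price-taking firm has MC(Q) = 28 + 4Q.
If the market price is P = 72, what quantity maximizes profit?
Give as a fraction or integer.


In perfect competition, profit is maximized where P = MC.
72 = 28 + 4Q
44 = 4Q
Q* = 44/4 = 11

11


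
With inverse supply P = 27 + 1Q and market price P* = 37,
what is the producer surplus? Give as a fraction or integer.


Minimum supply price (at Q=0): P_min = 27
Quantity supplied at P* = 37:
Q* = (37 - 27)/1 = 10
PS = (1/2) * Q* * (P* - P_min)
PS = (1/2) * 10 * (37 - 27)
PS = (1/2) * 10 * 10 = 50

50


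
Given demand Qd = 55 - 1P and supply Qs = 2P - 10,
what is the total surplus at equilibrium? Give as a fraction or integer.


Find equilibrium: 55 - 1P = 2P - 10
55 + 10 = 3P
P* = 65/3 = 65/3
Q* = 2*65/3 - 10 = 100/3
Inverse demand: P = 55 - Q/1, so P_max = 55
Inverse supply: P = 5 + Q/2, so P_min = 5
CS = (1/2) * 100/3 * (55 - 65/3) = 5000/9
PS = (1/2) * 100/3 * (65/3 - 5) = 2500/9
TS = CS + PS = 5000/9 + 2500/9 = 2500/3

2500/3


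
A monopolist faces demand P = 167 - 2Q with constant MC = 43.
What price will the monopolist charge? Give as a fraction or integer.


MR = 167 - 4Q
Set MR = MC: 167 - 4Q = 43
Q* = 31
Substitute into demand:
P* = 167 - 2*31 = 105

105


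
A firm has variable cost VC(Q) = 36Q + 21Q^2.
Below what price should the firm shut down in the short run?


AVC(Q) = VC(Q)/Q = 36 + 21Q
AVC is increasing in Q, so minimum AVC is at Q -> 0+.
Min AVC = 36
The firm should shut down if P < 36.

36


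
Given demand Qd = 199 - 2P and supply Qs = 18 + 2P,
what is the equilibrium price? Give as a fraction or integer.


At equilibrium, Qd = Qs.
199 - 2P = 18 + 2P
199 - 18 = 2P + 2P
181 = 4P
P* = 181/4 = 181/4

181/4


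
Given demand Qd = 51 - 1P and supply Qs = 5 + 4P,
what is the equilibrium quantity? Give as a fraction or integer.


First find equilibrium price:
51 - 1P = 5 + 4P
P* = 46/5 = 46/5
Then substitute into demand:
Q* = 51 - 1 * 46/5 = 209/5

209/5


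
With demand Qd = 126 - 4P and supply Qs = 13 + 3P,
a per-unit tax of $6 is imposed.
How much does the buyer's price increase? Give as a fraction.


With a per-unit tax, the buyer's price increase depends on relative slopes.
Supply slope: d = 3, Demand slope: b = 4
Buyer's price increase = d * tax / (b + d)
= 3 * 6 / (4 + 3)
= 18 / 7 = 18/7

18/7


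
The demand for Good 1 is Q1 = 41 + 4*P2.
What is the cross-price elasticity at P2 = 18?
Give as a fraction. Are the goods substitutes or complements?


dQ1/dP2 = 4
At P2 = 18: Q1 = 41 + 4*18 = 113
Exy = (dQ1/dP2)(P2/Q1) = 4 * 18 / 113 = 72/113
Since Exy > 0, the goods are substitutes.

72/113 (substitutes)


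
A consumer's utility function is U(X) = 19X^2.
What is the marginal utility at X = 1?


MU = dU/dX = 19*2*X^(2-1)
MU = 38*X^1
At X = 1:
MU = 38 * 1^1
MU = 38 * 1 = 38

38


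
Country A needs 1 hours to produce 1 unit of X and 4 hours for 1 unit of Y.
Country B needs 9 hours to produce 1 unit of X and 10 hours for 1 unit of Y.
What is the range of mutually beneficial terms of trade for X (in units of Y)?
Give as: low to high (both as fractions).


Opportunity cost of X for Country A = hours_X / hours_Y = 1/4 = 1/4 units of Y
Opportunity cost of X for Country B = hours_X / hours_Y = 9/10 = 9/10 units of Y
Terms of trade must be between the two opportunity costs.
Range: 1/4 to 9/10

1/4 to 9/10


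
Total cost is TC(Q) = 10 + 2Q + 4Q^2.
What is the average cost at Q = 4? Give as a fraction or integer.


TC(4) = 10 + 2*4 + 4*4^2
TC(4) = 10 + 8 + 64 = 82
AC = TC/Q = 82/4 = 41/2

41/2


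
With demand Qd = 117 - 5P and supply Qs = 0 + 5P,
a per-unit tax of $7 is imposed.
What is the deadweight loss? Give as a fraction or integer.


Pre-tax equilibrium quantity: Q* = 117/2
Post-tax equilibrium quantity: Q_tax = 41
Reduction in quantity: Q* - Q_tax = 35/2
DWL = (1/2) * tax * (Q* - Q_tax)
DWL = (1/2) * 7 * 35/2 = 245/4

245/4


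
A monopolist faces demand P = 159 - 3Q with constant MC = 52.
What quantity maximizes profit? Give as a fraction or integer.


TR = P*Q = (159 - 3Q)Q = 159Q - 3Q^2
MR = dTR/dQ = 159 - 6Q
Set MR = MC:
159 - 6Q = 52
107 = 6Q
Q* = 107/6 = 107/6

107/6


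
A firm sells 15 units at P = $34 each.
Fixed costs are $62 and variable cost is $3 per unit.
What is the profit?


Total Revenue = P * Q = 34 * 15 = $510
Total Cost = FC + VC*Q = 62 + 3*15 = $107
Profit = TR - TC = 510 - 107 = $403

$403


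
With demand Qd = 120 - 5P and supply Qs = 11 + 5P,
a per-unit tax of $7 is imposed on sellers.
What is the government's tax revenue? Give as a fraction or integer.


With tax on sellers, new supply: Qs' = 11 + 5(P - 7)
= 5P - 24
New equilibrium quantity:
Q_new = 48
Tax revenue = tax * Q_new = 7 * 48 = 336

336


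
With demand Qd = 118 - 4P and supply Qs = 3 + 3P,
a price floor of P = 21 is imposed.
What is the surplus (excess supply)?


At P = 21:
Qd = 118 - 4*21 = 34
Qs = 3 + 3*21 = 66
Surplus = Qs - Qd = 66 - 34 = 32

32


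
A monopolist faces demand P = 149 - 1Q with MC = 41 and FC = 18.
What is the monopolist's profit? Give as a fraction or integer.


MR = MC: 149 - 2Q = 41
Q* = 54
P* = 149 - 1*54 = 95
Profit = (P* - MC)*Q* - FC
= (95 - 41)*54 - 18
= 54*54 - 18
= 2916 - 18 = 2898

2898


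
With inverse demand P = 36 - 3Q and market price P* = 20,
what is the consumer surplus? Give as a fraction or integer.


Maximum willingness to pay (at Q=0): P_max = 36
Quantity demanded at P* = 20:
Q* = (36 - 20)/3 = 16/3
CS = (1/2) * Q* * (P_max - P*)
CS = (1/2) * 16/3 * (36 - 20)
CS = (1/2) * 16/3 * 16 = 128/3

128/3


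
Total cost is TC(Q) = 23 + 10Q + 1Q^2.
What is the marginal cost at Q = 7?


MC = dTC/dQ = 10 + 2*1*Q
At Q = 7:
MC = 10 + 2*7
MC = 10 + 14 = 24

24


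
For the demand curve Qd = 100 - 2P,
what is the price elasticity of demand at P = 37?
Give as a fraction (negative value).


dQ/dP = -2
At P = 37: Q = 100 - 2*37 = 26
E = (dQ/dP)(P/Q) = (-2)(37/26) = -37/13

-37/13


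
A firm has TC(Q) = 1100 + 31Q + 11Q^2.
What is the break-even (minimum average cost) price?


AC(Q) = 1100/Q + 31 + 11Q
To minimize: dAC/dQ = -1100/Q^2 + 11 = 0
Q^2 = 1100/11 = 100
Q* = 10
Min AC = 1100/10 + 31 + 11*10
Min AC = 110 + 31 + 110 = 251

251


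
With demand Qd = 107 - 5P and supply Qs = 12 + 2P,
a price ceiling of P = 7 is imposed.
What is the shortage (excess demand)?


At P = 7:
Qd = 107 - 5*7 = 72
Qs = 12 + 2*7 = 26
Shortage = Qd - Qs = 72 - 26 = 46

46


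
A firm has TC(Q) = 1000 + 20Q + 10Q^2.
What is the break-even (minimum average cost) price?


AC(Q) = 1000/Q + 20 + 10Q
To minimize: dAC/dQ = -1000/Q^2 + 10 = 0
Q^2 = 1000/10 = 100
Q* = 10
Min AC = 1000/10 + 20 + 10*10
Min AC = 100 + 20 + 100 = 220

220


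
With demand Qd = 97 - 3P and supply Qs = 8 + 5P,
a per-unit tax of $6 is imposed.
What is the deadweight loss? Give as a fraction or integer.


Pre-tax equilibrium quantity: Q* = 509/8
Post-tax equilibrium quantity: Q_tax = 419/8
Reduction in quantity: Q* - Q_tax = 45/4
DWL = (1/2) * tax * (Q* - Q_tax)
DWL = (1/2) * 6 * 45/4 = 135/4

135/4


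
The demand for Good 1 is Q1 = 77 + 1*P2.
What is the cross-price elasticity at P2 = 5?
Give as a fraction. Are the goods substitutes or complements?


dQ1/dP2 = 1
At P2 = 5: Q1 = 77 + 1*5 = 82
Exy = (dQ1/dP2)(P2/Q1) = 1 * 5 / 82 = 5/82
Since Exy > 0, the goods are substitutes.

5/82 (substitutes)


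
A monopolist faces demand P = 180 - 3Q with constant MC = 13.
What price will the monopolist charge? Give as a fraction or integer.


MR = 180 - 6Q
Set MR = MC: 180 - 6Q = 13
Q* = 167/6
Substitute into demand:
P* = 180 - 3*167/6 = 193/2

193/2


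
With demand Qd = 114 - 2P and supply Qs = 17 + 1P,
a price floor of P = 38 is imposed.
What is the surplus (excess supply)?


At P = 38:
Qd = 114 - 2*38 = 38
Qs = 17 + 1*38 = 55
Surplus = Qs - Qd = 55 - 38 = 17

17


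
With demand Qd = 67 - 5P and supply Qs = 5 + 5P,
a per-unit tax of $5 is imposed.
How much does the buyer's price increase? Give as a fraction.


With a per-unit tax, the buyer's price increase depends on relative slopes.
Supply slope: d = 5, Demand slope: b = 5
Buyer's price increase = d * tax / (b + d)
= 5 * 5 / (5 + 5)
= 25 / 10 = 5/2

5/2


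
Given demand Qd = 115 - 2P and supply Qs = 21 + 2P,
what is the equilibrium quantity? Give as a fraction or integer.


First find equilibrium price:
115 - 2P = 21 + 2P
P* = 94/4 = 47/2
Then substitute into demand:
Q* = 115 - 2 * 47/2 = 68

68


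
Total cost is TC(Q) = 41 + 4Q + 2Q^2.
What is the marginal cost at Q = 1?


MC = dTC/dQ = 4 + 2*2*Q
At Q = 1:
MC = 4 + 4*1
MC = 4 + 4 = 8

8


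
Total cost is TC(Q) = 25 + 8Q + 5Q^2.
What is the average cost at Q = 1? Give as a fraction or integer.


TC(1) = 25 + 8*1 + 5*1^2
TC(1) = 25 + 8 + 5 = 38
AC = TC/Q = 38/1 = 38

38


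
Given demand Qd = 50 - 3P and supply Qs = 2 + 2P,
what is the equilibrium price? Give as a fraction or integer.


At equilibrium, Qd = Qs.
50 - 3P = 2 + 2P
50 - 2 = 3P + 2P
48 = 5P
P* = 48/5 = 48/5

48/5


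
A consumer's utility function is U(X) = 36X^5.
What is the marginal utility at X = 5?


MU = dU/dX = 36*5*X^(5-1)
MU = 180*X^4
At X = 5:
MU = 180 * 5^4
MU = 180 * 625 = 112500

112500


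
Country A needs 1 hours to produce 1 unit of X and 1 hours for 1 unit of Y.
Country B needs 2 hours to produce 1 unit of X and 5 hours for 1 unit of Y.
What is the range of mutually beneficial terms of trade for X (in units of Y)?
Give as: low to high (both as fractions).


Opportunity cost of X for Country A = hours_X / hours_Y = 1/1 = 1 units of Y
Opportunity cost of X for Country B = hours_X / hours_Y = 2/5 = 2/5 units of Y
Terms of trade must be between the two opportunity costs.
Range: 2/5 to 1

2/5 to 1


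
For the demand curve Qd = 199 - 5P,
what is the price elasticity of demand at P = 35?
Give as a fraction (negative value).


dQ/dP = -5
At P = 35: Q = 199 - 5*35 = 24
E = (dQ/dP)(P/Q) = (-5)(35/24) = -175/24

-175/24


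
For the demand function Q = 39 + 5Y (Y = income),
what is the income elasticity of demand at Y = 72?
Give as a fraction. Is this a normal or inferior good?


dQ/dY = 5
At Y = 72: Q = 39 + 5*72 = 399
Ey = (dQ/dY)(Y/Q) = 5 * 72 / 399 = 120/133
Since Ey > 0, this is a normal good.

120/133 (normal good)


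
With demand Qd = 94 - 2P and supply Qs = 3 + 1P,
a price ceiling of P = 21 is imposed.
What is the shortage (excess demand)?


At P = 21:
Qd = 94 - 2*21 = 52
Qs = 3 + 1*21 = 24
Shortage = Qd - Qs = 52 - 24 = 28

28


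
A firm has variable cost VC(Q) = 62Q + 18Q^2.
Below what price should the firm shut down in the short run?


AVC(Q) = VC(Q)/Q = 62 + 18Q
AVC is increasing in Q, so minimum AVC is at Q -> 0+.
Min AVC = 62
The firm should shut down if P < 62.

62


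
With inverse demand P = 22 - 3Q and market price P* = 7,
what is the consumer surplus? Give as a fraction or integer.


Maximum willingness to pay (at Q=0): P_max = 22
Quantity demanded at P* = 7:
Q* = (22 - 7)/3 = 5
CS = (1/2) * Q* * (P_max - P*)
CS = (1/2) * 5 * (22 - 7)
CS = (1/2) * 5 * 15 = 75/2

75/2


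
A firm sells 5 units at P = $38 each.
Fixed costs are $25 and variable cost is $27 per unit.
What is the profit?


Total Revenue = P * Q = 38 * 5 = $190
Total Cost = FC + VC*Q = 25 + 27*5 = $160
Profit = TR - TC = 190 - 160 = $30

$30


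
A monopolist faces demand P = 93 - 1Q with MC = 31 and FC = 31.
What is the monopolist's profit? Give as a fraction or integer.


MR = MC: 93 - 2Q = 31
Q* = 31
P* = 93 - 1*31 = 62
Profit = (P* - MC)*Q* - FC
= (62 - 31)*31 - 31
= 31*31 - 31
= 961 - 31 = 930

930


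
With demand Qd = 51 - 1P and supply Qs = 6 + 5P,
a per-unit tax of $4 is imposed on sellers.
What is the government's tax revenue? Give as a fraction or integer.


With tax on sellers, new supply: Qs' = 6 + 5(P - 4)
= 5P - 14
New equilibrium quantity:
Q_new = 241/6
Tax revenue = tax * Q_new = 4 * 241/6 = 482/3

482/3


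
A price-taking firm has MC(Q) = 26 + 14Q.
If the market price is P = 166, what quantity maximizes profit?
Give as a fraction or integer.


In perfect competition, profit is maximized where P = MC.
166 = 26 + 14Q
140 = 14Q
Q* = 140/14 = 10

10


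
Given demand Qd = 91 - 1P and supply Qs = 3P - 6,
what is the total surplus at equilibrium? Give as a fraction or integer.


Find equilibrium: 91 - 1P = 3P - 6
91 + 6 = 4P
P* = 97/4 = 97/4
Q* = 3*97/4 - 6 = 267/4
Inverse demand: P = 91 - Q/1, so P_max = 91
Inverse supply: P = 2 + Q/3, so P_min = 2
CS = (1/2) * 267/4 * (91 - 97/4) = 71289/32
PS = (1/2) * 267/4 * (97/4 - 2) = 23763/32
TS = CS + PS = 71289/32 + 23763/32 = 23763/8

23763/8


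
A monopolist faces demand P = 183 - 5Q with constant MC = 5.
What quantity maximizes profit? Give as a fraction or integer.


TR = P*Q = (183 - 5Q)Q = 183Q - 5Q^2
MR = dTR/dQ = 183 - 10Q
Set MR = MC:
183 - 10Q = 5
178 = 10Q
Q* = 178/10 = 89/5

89/5


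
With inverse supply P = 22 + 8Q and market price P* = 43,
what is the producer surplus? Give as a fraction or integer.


Minimum supply price (at Q=0): P_min = 22
Quantity supplied at P* = 43:
Q* = (43 - 22)/8 = 21/8
PS = (1/2) * Q* * (P* - P_min)
PS = (1/2) * 21/8 * (43 - 22)
PS = (1/2) * 21/8 * 21 = 441/16

441/16


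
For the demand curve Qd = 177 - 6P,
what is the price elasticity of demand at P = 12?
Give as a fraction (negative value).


dQ/dP = -6
At P = 12: Q = 177 - 6*12 = 105
E = (dQ/dP)(P/Q) = (-6)(12/105) = -24/35

-24/35


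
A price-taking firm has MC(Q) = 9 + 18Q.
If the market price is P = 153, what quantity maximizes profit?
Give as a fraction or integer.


In perfect competition, profit is maximized where P = MC.
153 = 9 + 18Q
144 = 18Q
Q* = 144/18 = 8

8


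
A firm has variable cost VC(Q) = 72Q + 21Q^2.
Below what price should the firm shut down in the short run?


AVC(Q) = VC(Q)/Q = 72 + 21Q
AVC is increasing in Q, so minimum AVC is at Q -> 0+.
Min AVC = 72
The firm should shut down if P < 72.

72


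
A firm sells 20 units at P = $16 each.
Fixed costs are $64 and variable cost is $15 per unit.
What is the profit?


Total Revenue = P * Q = 16 * 20 = $320
Total Cost = FC + VC*Q = 64 + 15*20 = $364
Profit = TR - TC = 320 - 364 = $-44

$-44


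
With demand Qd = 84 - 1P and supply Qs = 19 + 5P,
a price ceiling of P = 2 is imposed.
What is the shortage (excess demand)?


At P = 2:
Qd = 84 - 1*2 = 82
Qs = 19 + 5*2 = 29
Shortage = Qd - Qs = 82 - 29 = 53

53


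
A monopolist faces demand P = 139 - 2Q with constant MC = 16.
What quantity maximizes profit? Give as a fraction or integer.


TR = P*Q = (139 - 2Q)Q = 139Q - 2Q^2
MR = dTR/dQ = 139 - 4Q
Set MR = MC:
139 - 4Q = 16
123 = 4Q
Q* = 123/4 = 123/4

123/4


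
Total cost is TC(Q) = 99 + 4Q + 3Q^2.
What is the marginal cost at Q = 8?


MC = dTC/dQ = 4 + 2*3*Q
At Q = 8:
MC = 4 + 6*8
MC = 4 + 48 = 52

52


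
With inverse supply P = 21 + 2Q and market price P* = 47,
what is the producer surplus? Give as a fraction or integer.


Minimum supply price (at Q=0): P_min = 21
Quantity supplied at P* = 47:
Q* = (47 - 21)/2 = 13
PS = (1/2) * Q* * (P* - P_min)
PS = (1/2) * 13 * (47 - 21)
PS = (1/2) * 13 * 26 = 169

169


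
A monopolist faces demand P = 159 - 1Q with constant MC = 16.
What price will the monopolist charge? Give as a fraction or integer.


MR = 159 - 2Q
Set MR = MC: 159 - 2Q = 16
Q* = 143/2
Substitute into demand:
P* = 159 - 1*143/2 = 175/2

175/2


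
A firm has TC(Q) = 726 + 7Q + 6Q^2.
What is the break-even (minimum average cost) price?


AC(Q) = 726/Q + 7 + 6Q
To minimize: dAC/dQ = -726/Q^2 + 6 = 0
Q^2 = 726/6 = 121
Q* = 11
Min AC = 726/11 + 7 + 6*11
Min AC = 66 + 7 + 66 = 139

139


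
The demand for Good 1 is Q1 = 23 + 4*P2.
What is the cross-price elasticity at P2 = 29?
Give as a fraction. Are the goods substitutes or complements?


dQ1/dP2 = 4
At P2 = 29: Q1 = 23 + 4*29 = 139
Exy = (dQ1/dP2)(P2/Q1) = 4 * 29 / 139 = 116/139
Since Exy > 0, the goods are substitutes.

116/139 (substitutes)


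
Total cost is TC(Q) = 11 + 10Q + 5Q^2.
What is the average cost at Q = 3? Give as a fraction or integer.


TC(3) = 11 + 10*3 + 5*3^2
TC(3) = 11 + 30 + 45 = 86
AC = TC/Q = 86/3 = 86/3

86/3


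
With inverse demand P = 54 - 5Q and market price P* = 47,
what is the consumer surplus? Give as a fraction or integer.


Maximum willingness to pay (at Q=0): P_max = 54
Quantity demanded at P* = 47:
Q* = (54 - 47)/5 = 7/5
CS = (1/2) * Q* * (P_max - P*)
CS = (1/2) * 7/5 * (54 - 47)
CS = (1/2) * 7/5 * 7 = 49/10

49/10


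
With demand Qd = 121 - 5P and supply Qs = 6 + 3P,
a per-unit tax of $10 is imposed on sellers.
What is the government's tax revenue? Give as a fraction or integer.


With tax on sellers, new supply: Qs' = 6 + 3(P - 10)
= 3P - 24
New equilibrium quantity:
Q_new = 243/8
Tax revenue = tax * Q_new = 10 * 243/8 = 1215/4

1215/4


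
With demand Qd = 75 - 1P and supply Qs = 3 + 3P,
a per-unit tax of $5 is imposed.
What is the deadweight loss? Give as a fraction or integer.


Pre-tax equilibrium quantity: Q* = 57
Post-tax equilibrium quantity: Q_tax = 213/4
Reduction in quantity: Q* - Q_tax = 15/4
DWL = (1/2) * tax * (Q* - Q_tax)
DWL = (1/2) * 5 * 15/4 = 75/8

75/8


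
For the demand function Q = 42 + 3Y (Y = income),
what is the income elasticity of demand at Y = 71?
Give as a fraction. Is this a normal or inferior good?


dQ/dY = 3
At Y = 71: Q = 42 + 3*71 = 255
Ey = (dQ/dY)(Y/Q) = 3 * 71 / 255 = 71/85
Since Ey > 0, this is a normal good.

71/85 (normal good)


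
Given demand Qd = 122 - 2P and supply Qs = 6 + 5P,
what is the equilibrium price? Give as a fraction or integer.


At equilibrium, Qd = Qs.
122 - 2P = 6 + 5P
122 - 6 = 2P + 5P
116 = 7P
P* = 116/7 = 116/7

116/7


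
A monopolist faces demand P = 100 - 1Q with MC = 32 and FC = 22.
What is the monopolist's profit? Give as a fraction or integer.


MR = MC: 100 - 2Q = 32
Q* = 34
P* = 100 - 1*34 = 66
Profit = (P* - MC)*Q* - FC
= (66 - 32)*34 - 22
= 34*34 - 22
= 1156 - 22 = 1134

1134


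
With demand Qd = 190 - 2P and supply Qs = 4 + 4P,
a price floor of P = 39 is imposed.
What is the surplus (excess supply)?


At P = 39:
Qd = 190 - 2*39 = 112
Qs = 4 + 4*39 = 160
Surplus = Qs - Qd = 160 - 112 = 48

48


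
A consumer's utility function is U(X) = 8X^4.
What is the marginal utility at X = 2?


MU = dU/dX = 8*4*X^(4-1)
MU = 32*X^3
At X = 2:
MU = 32 * 2^3
MU = 32 * 8 = 256

256


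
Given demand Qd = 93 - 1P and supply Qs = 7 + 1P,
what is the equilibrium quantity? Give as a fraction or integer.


First find equilibrium price:
93 - 1P = 7 + 1P
P* = 86/2 = 43
Then substitute into demand:
Q* = 93 - 1 * 43 = 50

50


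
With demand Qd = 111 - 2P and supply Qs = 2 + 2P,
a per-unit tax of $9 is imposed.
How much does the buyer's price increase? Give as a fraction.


With a per-unit tax, the buyer's price increase depends on relative slopes.
Supply slope: d = 2, Demand slope: b = 2
Buyer's price increase = d * tax / (b + d)
= 2 * 9 / (2 + 2)
= 18 / 4 = 9/2

9/2


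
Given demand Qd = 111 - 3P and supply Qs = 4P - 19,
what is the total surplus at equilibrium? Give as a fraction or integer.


Find equilibrium: 111 - 3P = 4P - 19
111 + 19 = 7P
P* = 130/7 = 130/7
Q* = 4*130/7 - 19 = 387/7
Inverse demand: P = 37 - Q/3, so P_max = 37
Inverse supply: P = 19/4 + Q/4, so P_min = 19/4
CS = (1/2) * 387/7 * (37 - 130/7) = 49923/98
PS = (1/2) * 387/7 * (130/7 - 19/4) = 149769/392
TS = CS + PS = 49923/98 + 149769/392 = 49923/56

49923/56


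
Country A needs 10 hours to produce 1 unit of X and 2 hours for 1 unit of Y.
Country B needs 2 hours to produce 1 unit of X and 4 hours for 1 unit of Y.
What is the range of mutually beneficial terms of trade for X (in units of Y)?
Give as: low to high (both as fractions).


Opportunity cost of X for Country A = hours_X / hours_Y = 10/2 = 5 units of Y
Opportunity cost of X for Country B = hours_X / hours_Y = 2/4 = 1/2 units of Y
Terms of trade must be between the two opportunity costs.
Range: 1/2 to 5

1/2 to 5


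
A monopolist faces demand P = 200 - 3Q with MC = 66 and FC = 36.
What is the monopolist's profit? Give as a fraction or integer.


MR = MC: 200 - 6Q = 66
Q* = 67/3
P* = 200 - 3*67/3 = 133
Profit = (P* - MC)*Q* - FC
= (133 - 66)*67/3 - 36
= 67*67/3 - 36
= 4489/3 - 36 = 4381/3

4381/3


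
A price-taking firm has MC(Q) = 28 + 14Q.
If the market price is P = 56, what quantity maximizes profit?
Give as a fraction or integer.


In perfect competition, profit is maximized where P = MC.
56 = 28 + 14Q
28 = 14Q
Q* = 28/14 = 2

2


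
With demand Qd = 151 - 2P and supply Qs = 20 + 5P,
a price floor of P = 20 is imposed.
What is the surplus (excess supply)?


At P = 20:
Qd = 151 - 2*20 = 111
Qs = 20 + 5*20 = 120
Surplus = Qs - Qd = 120 - 111 = 9

9


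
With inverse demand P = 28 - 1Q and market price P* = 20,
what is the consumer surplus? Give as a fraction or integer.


Maximum willingness to pay (at Q=0): P_max = 28
Quantity demanded at P* = 20:
Q* = (28 - 20)/1 = 8
CS = (1/2) * Q* * (P_max - P*)
CS = (1/2) * 8 * (28 - 20)
CS = (1/2) * 8 * 8 = 32

32


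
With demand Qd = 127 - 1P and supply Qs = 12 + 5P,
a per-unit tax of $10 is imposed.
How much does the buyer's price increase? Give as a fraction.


With a per-unit tax, the buyer's price increase depends on relative slopes.
Supply slope: d = 5, Demand slope: b = 1
Buyer's price increase = d * tax / (b + d)
= 5 * 10 / (1 + 5)
= 50 / 6 = 25/3

25/3


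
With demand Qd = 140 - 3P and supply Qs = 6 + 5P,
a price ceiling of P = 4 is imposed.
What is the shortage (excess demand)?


At P = 4:
Qd = 140 - 3*4 = 128
Qs = 6 + 5*4 = 26
Shortage = Qd - Qs = 128 - 26 = 102

102


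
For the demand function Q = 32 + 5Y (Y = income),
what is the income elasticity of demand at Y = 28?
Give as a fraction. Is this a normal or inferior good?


dQ/dY = 5
At Y = 28: Q = 32 + 5*28 = 172
Ey = (dQ/dY)(Y/Q) = 5 * 28 / 172 = 35/43
Since Ey > 0, this is a normal good.

35/43 (normal good)


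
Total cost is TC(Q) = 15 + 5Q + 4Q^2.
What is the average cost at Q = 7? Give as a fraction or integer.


TC(7) = 15 + 5*7 + 4*7^2
TC(7) = 15 + 35 + 196 = 246
AC = TC/Q = 246/7 = 246/7

246/7


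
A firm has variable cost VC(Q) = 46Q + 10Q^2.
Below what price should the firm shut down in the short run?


AVC(Q) = VC(Q)/Q = 46 + 10Q
AVC is increasing in Q, so minimum AVC is at Q -> 0+.
Min AVC = 46
The firm should shut down if P < 46.

46


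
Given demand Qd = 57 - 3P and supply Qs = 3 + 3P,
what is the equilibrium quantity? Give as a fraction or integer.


First find equilibrium price:
57 - 3P = 3 + 3P
P* = 54/6 = 9
Then substitute into demand:
Q* = 57 - 3 * 9 = 30

30


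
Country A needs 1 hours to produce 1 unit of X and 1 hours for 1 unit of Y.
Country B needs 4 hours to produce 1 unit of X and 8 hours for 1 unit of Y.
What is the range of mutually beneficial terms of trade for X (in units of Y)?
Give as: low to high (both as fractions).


Opportunity cost of X for Country A = hours_X / hours_Y = 1/1 = 1 units of Y
Opportunity cost of X for Country B = hours_X / hours_Y = 4/8 = 1/2 units of Y
Terms of trade must be between the two opportunity costs.
Range: 1/2 to 1

1/2 to 1


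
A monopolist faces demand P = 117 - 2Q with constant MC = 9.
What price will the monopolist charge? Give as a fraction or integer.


MR = 117 - 4Q
Set MR = MC: 117 - 4Q = 9
Q* = 27
Substitute into demand:
P* = 117 - 2*27 = 63

63


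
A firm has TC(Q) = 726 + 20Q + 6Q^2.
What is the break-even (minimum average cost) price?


AC(Q) = 726/Q + 20 + 6Q
To minimize: dAC/dQ = -726/Q^2 + 6 = 0
Q^2 = 726/6 = 121
Q* = 11
Min AC = 726/11 + 20 + 6*11
Min AC = 66 + 20 + 66 = 152

152


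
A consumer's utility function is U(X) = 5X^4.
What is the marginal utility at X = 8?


MU = dU/dX = 5*4*X^(4-1)
MU = 20*X^3
At X = 8:
MU = 20 * 8^3
MU = 20 * 512 = 10240

10240


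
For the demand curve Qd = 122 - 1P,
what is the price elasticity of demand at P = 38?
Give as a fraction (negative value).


dQ/dP = -1
At P = 38: Q = 122 - 1*38 = 84
E = (dQ/dP)(P/Q) = (-1)(38/84) = -19/42

-19/42


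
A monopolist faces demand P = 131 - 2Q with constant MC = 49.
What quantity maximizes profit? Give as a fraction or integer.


TR = P*Q = (131 - 2Q)Q = 131Q - 2Q^2
MR = dTR/dQ = 131 - 4Q
Set MR = MC:
131 - 4Q = 49
82 = 4Q
Q* = 82/4 = 41/2

41/2


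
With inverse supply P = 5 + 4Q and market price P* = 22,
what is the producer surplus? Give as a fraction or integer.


Minimum supply price (at Q=0): P_min = 5
Quantity supplied at P* = 22:
Q* = (22 - 5)/4 = 17/4
PS = (1/2) * Q* * (P* - P_min)
PS = (1/2) * 17/4 * (22 - 5)
PS = (1/2) * 17/4 * 17 = 289/8

289/8


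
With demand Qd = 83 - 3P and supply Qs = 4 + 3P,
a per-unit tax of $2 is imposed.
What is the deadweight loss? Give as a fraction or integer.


Pre-tax equilibrium quantity: Q* = 87/2
Post-tax equilibrium quantity: Q_tax = 81/2
Reduction in quantity: Q* - Q_tax = 3
DWL = (1/2) * tax * (Q* - Q_tax)
DWL = (1/2) * 2 * 3 = 3

3


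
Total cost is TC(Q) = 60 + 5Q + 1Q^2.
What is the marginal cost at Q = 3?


MC = dTC/dQ = 5 + 2*1*Q
At Q = 3:
MC = 5 + 2*3
MC = 5 + 6 = 11

11


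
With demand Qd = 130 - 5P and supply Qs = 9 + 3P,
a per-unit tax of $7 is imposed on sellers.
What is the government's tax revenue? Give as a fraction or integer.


With tax on sellers, new supply: Qs' = 9 + 3(P - 7)
= 3P - 12
New equilibrium quantity:
Q_new = 165/4
Tax revenue = tax * Q_new = 7 * 165/4 = 1155/4

1155/4


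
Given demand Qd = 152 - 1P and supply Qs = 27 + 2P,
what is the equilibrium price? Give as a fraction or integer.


At equilibrium, Qd = Qs.
152 - 1P = 27 + 2P
152 - 27 = 1P + 2P
125 = 3P
P* = 125/3 = 125/3

125/3


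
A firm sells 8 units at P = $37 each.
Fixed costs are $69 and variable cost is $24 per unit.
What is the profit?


Total Revenue = P * Q = 37 * 8 = $296
Total Cost = FC + VC*Q = 69 + 24*8 = $261
Profit = TR - TC = 296 - 261 = $35

$35


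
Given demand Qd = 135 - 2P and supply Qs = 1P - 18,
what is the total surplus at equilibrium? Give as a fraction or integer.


Find equilibrium: 135 - 2P = 1P - 18
135 + 18 = 3P
P* = 153/3 = 51
Q* = 1*51 - 18 = 33
Inverse demand: P = 135/2 - Q/2, so P_max = 135/2
Inverse supply: P = 18 + Q/1, so P_min = 18
CS = (1/2) * 33 * (135/2 - 51) = 1089/4
PS = (1/2) * 33 * (51 - 18) = 1089/2
TS = CS + PS = 1089/4 + 1089/2 = 3267/4

3267/4


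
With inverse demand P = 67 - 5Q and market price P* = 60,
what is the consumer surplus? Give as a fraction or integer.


Maximum willingness to pay (at Q=0): P_max = 67
Quantity demanded at P* = 60:
Q* = (67 - 60)/5 = 7/5
CS = (1/2) * Q* * (P_max - P*)
CS = (1/2) * 7/5 * (67 - 60)
CS = (1/2) * 7/5 * 7 = 49/10

49/10


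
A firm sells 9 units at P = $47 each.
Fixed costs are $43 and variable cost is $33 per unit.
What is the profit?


Total Revenue = P * Q = 47 * 9 = $423
Total Cost = FC + VC*Q = 43 + 33*9 = $340
Profit = TR - TC = 423 - 340 = $83

$83


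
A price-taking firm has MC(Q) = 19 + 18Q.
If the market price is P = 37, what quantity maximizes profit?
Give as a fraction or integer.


In perfect competition, profit is maximized where P = MC.
37 = 19 + 18Q
18 = 18Q
Q* = 18/18 = 1

1


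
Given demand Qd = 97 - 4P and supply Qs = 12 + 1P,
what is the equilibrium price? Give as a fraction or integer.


At equilibrium, Qd = Qs.
97 - 4P = 12 + 1P
97 - 12 = 4P + 1P
85 = 5P
P* = 85/5 = 17

17


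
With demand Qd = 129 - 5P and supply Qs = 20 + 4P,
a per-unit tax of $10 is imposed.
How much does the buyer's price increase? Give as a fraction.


With a per-unit tax, the buyer's price increase depends on relative slopes.
Supply slope: d = 4, Demand slope: b = 5
Buyer's price increase = d * tax / (b + d)
= 4 * 10 / (5 + 4)
= 40 / 9 = 40/9

40/9


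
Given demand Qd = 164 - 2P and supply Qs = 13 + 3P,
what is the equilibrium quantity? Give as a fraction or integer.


First find equilibrium price:
164 - 2P = 13 + 3P
P* = 151/5 = 151/5
Then substitute into demand:
Q* = 164 - 2 * 151/5 = 518/5

518/5


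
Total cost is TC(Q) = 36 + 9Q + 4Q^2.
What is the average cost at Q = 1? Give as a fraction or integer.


TC(1) = 36 + 9*1 + 4*1^2
TC(1) = 36 + 9 + 4 = 49
AC = TC/Q = 49/1 = 49

49


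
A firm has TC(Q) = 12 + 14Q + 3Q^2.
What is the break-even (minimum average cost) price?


AC(Q) = 12/Q + 14 + 3Q
To minimize: dAC/dQ = -12/Q^2 + 3 = 0
Q^2 = 12/3 = 4
Q* = 2
Min AC = 12/2 + 14 + 3*2
Min AC = 6 + 14 + 6 = 26

26


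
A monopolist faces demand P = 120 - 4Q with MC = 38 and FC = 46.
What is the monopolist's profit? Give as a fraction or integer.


MR = MC: 120 - 8Q = 38
Q* = 41/4
P* = 120 - 4*41/4 = 79
Profit = (P* - MC)*Q* - FC
= (79 - 38)*41/4 - 46
= 41*41/4 - 46
= 1681/4 - 46 = 1497/4

1497/4


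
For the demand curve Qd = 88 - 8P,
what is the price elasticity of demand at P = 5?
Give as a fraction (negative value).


dQ/dP = -8
At P = 5: Q = 88 - 8*5 = 48
E = (dQ/dP)(P/Q) = (-8)(5/48) = -5/6

-5/6


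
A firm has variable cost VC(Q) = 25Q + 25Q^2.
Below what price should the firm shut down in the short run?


AVC(Q) = VC(Q)/Q = 25 + 25Q
AVC is increasing in Q, so minimum AVC is at Q -> 0+.
Min AVC = 25
The firm should shut down if P < 25.

25


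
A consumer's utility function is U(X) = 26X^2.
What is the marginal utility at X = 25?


MU = dU/dX = 26*2*X^(2-1)
MU = 52*X^1
At X = 25:
MU = 52 * 25^1
MU = 52 * 25 = 1300

1300


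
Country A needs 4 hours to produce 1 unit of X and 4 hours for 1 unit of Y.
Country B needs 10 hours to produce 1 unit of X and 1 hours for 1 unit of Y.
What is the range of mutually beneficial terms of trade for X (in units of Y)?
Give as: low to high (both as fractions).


Opportunity cost of X for Country A = hours_X / hours_Y = 4/4 = 1 units of Y
Opportunity cost of X for Country B = hours_X / hours_Y = 10/1 = 10 units of Y
Terms of trade must be between the two opportunity costs.
Range: 1 to 10

1 to 10


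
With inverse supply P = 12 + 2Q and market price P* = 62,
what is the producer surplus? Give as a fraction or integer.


Minimum supply price (at Q=0): P_min = 12
Quantity supplied at P* = 62:
Q* = (62 - 12)/2 = 25
PS = (1/2) * Q* * (P* - P_min)
PS = (1/2) * 25 * (62 - 12)
PS = (1/2) * 25 * 50 = 625

625


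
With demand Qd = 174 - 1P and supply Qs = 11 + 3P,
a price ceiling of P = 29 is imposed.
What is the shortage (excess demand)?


At P = 29:
Qd = 174 - 1*29 = 145
Qs = 11 + 3*29 = 98
Shortage = Qd - Qs = 145 - 98 = 47

47


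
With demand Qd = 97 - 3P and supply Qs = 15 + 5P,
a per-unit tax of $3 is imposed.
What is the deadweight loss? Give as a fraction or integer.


Pre-tax equilibrium quantity: Q* = 265/4
Post-tax equilibrium quantity: Q_tax = 485/8
Reduction in quantity: Q* - Q_tax = 45/8
DWL = (1/2) * tax * (Q* - Q_tax)
DWL = (1/2) * 3 * 45/8 = 135/16

135/16


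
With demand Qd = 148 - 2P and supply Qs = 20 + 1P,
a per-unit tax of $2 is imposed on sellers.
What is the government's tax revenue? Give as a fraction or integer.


With tax on sellers, new supply: Qs' = 20 + 1(P - 2)
= 18 + 1P
New equilibrium quantity:
Q_new = 184/3
Tax revenue = tax * Q_new = 2 * 184/3 = 368/3

368/3


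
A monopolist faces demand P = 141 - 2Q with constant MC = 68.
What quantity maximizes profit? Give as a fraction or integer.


TR = P*Q = (141 - 2Q)Q = 141Q - 2Q^2
MR = dTR/dQ = 141 - 4Q
Set MR = MC:
141 - 4Q = 68
73 = 4Q
Q* = 73/4 = 73/4

73/4


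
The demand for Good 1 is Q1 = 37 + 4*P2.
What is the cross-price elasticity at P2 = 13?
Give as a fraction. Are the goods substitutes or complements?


dQ1/dP2 = 4
At P2 = 13: Q1 = 37 + 4*13 = 89
Exy = (dQ1/dP2)(P2/Q1) = 4 * 13 / 89 = 52/89
Since Exy > 0, the goods are substitutes.

52/89 (substitutes)


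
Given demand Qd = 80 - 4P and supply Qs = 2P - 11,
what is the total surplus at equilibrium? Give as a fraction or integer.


Find equilibrium: 80 - 4P = 2P - 11
80 + 11 = 6P
P* = 91/6 = 91/6
Q* = 2*91/6 - 11 = 58/3
Inverse demand: P = 20 - Q/4, so P_max = 20
Inverse supply: P = 11/2 + Q/2, so P_min = 11/2
CS = (1/2) * 58/3 * (20 - 91/6) = 841/18
PS = (1/2) * 58/3 * (91/6 - 11/2) = 841/9
TS = CS + PS = 841/18 + 841/9 = 841/6

841/6


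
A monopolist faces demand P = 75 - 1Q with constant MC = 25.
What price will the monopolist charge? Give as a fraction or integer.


MR = 75 - 2Q
Set MR = MC: 75 - 2Q = 25
Q* = 25
Substitute into demand:
P* = 75 - 1*25 = 50

50


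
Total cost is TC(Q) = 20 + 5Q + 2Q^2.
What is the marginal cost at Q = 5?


MC = dTC/dQ = 5 + 2*2*Q
At Q = 5:
MC = 5 + 4*5
MC = 5 + 20 = 25

25


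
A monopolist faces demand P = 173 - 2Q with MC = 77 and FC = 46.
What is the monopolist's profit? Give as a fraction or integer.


MR = MC: 173 - 4Q = 77
Q* = 24
P* = 173 - 2*24 = 125
Profit = (P* - MC)*Q* - FC
= (125 - 77)*24 - 46
= 48*24 - 46
= 1152 - 46 = 1106

1106


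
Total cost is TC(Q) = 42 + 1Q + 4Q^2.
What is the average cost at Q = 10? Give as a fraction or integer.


TC(10) = 42 + 1*10 + 4*10^2
TC(10) = 42 + 10 + 400 = 452
AC = TC/Q = 452/10 = 226/5

226/5


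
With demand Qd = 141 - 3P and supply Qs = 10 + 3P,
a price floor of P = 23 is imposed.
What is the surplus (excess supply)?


At P = 23:
Qd = 141 - 3*23 = 72
Qs = 10 + 3*23 = 79
Surplus = Qs - Qd = 79 - 72 = 7

7


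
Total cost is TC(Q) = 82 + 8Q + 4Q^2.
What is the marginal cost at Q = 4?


MC = dTC/dQ = 8 + 2*4*Q
At Q = 4:
MC = 8 + 8*4
MC = 8 + 32 = 40

40
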